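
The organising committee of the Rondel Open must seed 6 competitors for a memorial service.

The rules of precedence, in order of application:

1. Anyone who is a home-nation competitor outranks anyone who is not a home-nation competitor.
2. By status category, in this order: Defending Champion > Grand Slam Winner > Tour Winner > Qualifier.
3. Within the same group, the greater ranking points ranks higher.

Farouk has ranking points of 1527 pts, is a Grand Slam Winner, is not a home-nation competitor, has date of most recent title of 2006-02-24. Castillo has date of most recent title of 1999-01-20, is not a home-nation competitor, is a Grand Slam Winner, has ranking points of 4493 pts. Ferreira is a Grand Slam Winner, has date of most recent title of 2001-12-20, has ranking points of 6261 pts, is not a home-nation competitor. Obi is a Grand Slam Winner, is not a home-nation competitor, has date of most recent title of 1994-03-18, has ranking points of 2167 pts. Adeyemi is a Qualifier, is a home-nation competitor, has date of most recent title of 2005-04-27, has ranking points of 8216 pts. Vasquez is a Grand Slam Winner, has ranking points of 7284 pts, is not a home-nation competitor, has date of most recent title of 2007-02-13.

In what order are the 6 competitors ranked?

By the first rule: Adeyemi (a home-nation competitor); then Vasquez, Ferreira, Castillo, Obi and Farouk (each not a home-nation competitor).
Vasquez, Ferreira, Castillo, Obi and Farouk are each Grand Slam Winner, so the next rule applies.
Among Vasquez, Ferreira, Castillo, Obi and Farouk, by ranking points (higher first): Vasquez (7284 pts) before Ferreira (6261 pts) before Castillo (4493 pts) before Obi (2167 pts) before Farouk (1527 pts).
Full order: Adeyemi, Vasquez, Ferreira, Castillo, Obi, Farouk.

Adeyemi, Vasquez, Ferreira, Castillo, Obi, Farouk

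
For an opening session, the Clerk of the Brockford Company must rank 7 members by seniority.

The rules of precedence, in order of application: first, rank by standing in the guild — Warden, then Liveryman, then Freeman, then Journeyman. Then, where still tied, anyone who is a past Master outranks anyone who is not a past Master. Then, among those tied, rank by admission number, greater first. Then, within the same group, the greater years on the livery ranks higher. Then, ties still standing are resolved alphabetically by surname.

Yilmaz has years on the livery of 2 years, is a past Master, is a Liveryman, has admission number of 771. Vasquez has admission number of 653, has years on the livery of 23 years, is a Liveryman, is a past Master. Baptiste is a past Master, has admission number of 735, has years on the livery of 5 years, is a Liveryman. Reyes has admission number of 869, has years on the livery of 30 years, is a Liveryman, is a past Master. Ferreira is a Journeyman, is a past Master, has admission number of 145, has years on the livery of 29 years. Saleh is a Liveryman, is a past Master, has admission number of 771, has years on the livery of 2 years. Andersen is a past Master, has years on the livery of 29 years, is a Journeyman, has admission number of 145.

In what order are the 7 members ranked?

By standing in the guild: Reyes, Saleh, Yilmaz, Baptiste and Vasquez (Liveryman); then Andersen and Ferreira (Journeyman).
Reyes, Saleh, Yilmaz, Baptiste and Vasquez are each a past Master, so the next rule applies.
Among Reyes, Saleh, Yilmaz, Baptiste and Vasquez, by admission number (higher first): Reyes (869) before Saleh and Yilmaz (771) before Baptiste (735) before Vasquez (653).
Saleh and Yilmaz both have years on the livery 2 years, so the next rule applies.
Among Saleh and Yilmaz, alphabetically by surname: Saleh before Yilmaz.
Andersen and Ferreira are each a past Master, so the next rule applies.
Andersen and Ferreira both have admission number 145, so the next rule applies.
Andersen and Ferreira both have years on the livery 29 years, so the next rule applies.
Among Andersen and Ferreira, alphabetically by surname: Andersen before Ferreira.
Full order: Reyes, Saleh, Yilmaz, Baptiste, Vasquez, Andersen, Ferreira.

Reyes, Saleh, Yilmaz, Baptiste, Vasquez, Andersen, Ferreira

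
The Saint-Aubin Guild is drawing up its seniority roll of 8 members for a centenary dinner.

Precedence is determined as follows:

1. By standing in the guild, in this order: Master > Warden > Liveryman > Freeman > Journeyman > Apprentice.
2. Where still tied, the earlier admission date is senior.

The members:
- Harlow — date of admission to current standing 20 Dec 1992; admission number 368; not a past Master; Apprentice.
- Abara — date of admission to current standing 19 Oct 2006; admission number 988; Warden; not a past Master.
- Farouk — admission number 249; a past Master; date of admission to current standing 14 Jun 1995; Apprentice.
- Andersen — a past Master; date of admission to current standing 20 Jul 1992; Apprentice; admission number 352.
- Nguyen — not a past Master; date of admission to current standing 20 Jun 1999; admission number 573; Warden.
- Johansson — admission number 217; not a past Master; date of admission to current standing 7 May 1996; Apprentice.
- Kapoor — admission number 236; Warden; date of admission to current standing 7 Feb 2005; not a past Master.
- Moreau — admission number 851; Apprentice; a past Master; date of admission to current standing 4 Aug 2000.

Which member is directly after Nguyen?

Kapoor

By standing in the guild: Nguyen, Kapoor and Abara (Warden); then Andersen, Harlow, Farouk, Johansson and Moreau (Apprentice).
Among Nguyen, Kapoor and Abara, by date of admission to current standing (earlier first): Nguyen (20 Jun 1999) before Kapoor (7 Feb 2005) before Abara (19 Oct 2006).
Among Andersen, Harlow, Farouk, Johansson and Moreau, by date of admission to current standing (earlier first): Andersen (20 Jul 1992) before Harlow (20 Dec 1992) before Farouk (14 Jun 1995) before Johansson (7 May 1996) before Moreau (4 Aug 2000).
Order: Nguyen, Kapoor, Abara, Andersen, Harlow, Farouk, Johansson, Moreau.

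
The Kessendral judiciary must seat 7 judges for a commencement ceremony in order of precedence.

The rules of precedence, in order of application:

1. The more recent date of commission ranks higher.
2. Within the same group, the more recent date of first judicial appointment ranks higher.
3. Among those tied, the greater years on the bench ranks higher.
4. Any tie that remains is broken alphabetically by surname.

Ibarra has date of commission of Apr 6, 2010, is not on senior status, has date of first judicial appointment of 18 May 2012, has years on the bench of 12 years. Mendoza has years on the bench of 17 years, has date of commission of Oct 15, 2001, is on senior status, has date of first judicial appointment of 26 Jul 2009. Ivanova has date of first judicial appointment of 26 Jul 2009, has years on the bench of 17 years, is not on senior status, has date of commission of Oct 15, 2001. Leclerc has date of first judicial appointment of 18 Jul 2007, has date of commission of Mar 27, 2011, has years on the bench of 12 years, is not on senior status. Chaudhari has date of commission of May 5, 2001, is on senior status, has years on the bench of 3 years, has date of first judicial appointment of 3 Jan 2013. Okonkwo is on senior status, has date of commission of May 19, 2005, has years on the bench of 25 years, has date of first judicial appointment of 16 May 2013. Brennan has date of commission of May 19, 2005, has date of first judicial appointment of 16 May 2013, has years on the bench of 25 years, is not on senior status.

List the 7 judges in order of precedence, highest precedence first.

Leclerc, Ibarra, Brennan, Okonkwo, Ivanova, Mendoza, Chaudhari

By date of commission (later first): Leclerc (Mar 27, 2011); then Ibarra (Apr 6, 2010); then Brennan and Okonkwo (both May 19, 2005); then Ivanova and Mendoza (both Oct 15, 2001); then Chaudhari (May 5, 2001).
Brennan and Okonkwo both have date of first judicial appointment 16 May 2013, so the next rule applies.
Brennan and Okonkwo both have years on the bench 25 years, so the next rule applies.
Among Brennan and Okonkwo, alphabetically by surname: Brennan before Okonkwo.
Ivanova and Mendoza both have date of first judicial appointment 26 Jul 2009, so the next rule applies.
Ivanova and Mendoza both have years on the bench 17 years, so the next rule applies.
Among Ivanova and Mendoza, alphabetically by surname: Ivanova before Mendoza.
Full order: Leclerc, Ibarra, Brennan, Okonkwo, Ivanova, Mendoza, Chaudhari.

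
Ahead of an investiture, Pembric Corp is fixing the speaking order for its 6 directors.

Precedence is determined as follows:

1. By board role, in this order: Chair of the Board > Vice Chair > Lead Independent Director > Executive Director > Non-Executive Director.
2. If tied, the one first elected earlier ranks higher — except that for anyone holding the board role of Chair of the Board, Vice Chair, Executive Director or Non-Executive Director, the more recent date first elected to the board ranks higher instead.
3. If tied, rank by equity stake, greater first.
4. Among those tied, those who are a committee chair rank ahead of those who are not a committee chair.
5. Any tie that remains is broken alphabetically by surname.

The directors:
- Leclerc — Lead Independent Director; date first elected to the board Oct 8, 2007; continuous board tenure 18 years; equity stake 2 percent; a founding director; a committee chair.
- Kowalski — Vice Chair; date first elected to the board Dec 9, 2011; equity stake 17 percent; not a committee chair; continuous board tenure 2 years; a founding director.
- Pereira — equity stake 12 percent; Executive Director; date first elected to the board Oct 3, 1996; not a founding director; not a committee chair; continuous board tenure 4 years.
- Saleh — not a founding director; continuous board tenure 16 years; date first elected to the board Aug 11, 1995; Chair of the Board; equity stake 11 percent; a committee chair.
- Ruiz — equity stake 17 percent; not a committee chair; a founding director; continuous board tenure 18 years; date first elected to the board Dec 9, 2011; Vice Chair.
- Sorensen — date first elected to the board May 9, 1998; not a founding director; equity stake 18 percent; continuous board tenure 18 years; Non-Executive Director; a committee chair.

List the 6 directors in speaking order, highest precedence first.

Saleh, Kowalski, Ruiz, Leclerc, Pereira, Sorensen

By board role: Saleh (Chair of the Board); then Kowalski and Ruiz (Vice Chair); then Leclerc (Lead Independent Director); then Pereira (Executive Director); then Sorensen (Non-Executive Director).
Kowalski and Ruiz both have date first elected to the board Dec 9, 2011, so the next rule applies.
Kowalski and Ruiz both have equity stake 17 percent, so the next rule applies.
Kowalski and Ruiz are each not a committee chair, so the next rule applies.
Among Kowalski and Ruiz, alphabetically by surname: Kowalski before Ruiz.
Full order: Saleh, Kowalski, Ruiz, Leclerc, Pereira, Sorensen.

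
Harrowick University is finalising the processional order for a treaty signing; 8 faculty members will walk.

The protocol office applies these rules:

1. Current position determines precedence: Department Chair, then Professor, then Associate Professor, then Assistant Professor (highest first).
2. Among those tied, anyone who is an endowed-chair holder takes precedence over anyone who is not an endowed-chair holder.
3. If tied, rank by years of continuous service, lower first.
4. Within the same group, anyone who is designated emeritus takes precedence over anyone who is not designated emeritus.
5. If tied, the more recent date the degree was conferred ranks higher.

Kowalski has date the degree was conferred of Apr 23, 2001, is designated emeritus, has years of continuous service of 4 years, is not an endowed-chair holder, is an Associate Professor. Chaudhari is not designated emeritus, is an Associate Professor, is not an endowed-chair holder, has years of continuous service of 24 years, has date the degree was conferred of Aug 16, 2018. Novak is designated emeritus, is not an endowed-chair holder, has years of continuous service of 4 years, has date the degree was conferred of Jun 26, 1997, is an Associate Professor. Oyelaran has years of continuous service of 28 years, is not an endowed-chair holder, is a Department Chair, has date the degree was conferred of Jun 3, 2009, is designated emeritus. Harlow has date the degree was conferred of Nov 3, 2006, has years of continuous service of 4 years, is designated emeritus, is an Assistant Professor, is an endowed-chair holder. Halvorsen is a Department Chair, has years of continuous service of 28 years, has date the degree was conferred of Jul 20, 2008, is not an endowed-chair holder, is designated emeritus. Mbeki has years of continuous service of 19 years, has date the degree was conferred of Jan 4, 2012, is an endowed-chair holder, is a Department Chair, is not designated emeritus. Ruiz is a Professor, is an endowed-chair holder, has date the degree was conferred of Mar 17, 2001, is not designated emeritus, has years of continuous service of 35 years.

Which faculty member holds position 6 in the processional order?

By current position: Mbeki, Oyelaran and Halvorsen (Department Chair); then Ruiz (Professor); then Kowalski, Novak and Chaudhari (Associate Professor); then Harlow (Assistant Professor).
Among Mbeki, Oyelaran and Halvorsen, an endowed-chair holder before not an endowed-chair holder: Mbeki (an endowed-chair holder) before Oyelaran and Halvorsen (not an endowed-chair holder).
Oyelaran and Halvorsen both have years of continuous service 28 years, so the next rule applies.
Oyelaran and Halvorsen are each designated emeritus, so the next rule applies.
Among Oyelaran and Halvorsen, by date the degree was conferred (later first): Oyelaran (Jun 3, 2009) before Halvorsen (Jul 20, 2008).
Kowalski, Novak and Chaudhari are each not an endowed-chair holder, so the next rule applies.
Among Kowalski, Novak and Chaudhari, by years of continuous service (lower first): Kowalski and Novak (4 years) before Chaudhari (24 years).
Kowalski and Novak are each designated emeritus, so the next rule applies.
Among Kowalski and Novak, by date the degree was conferred (later first): Kowalski (Apr 23, 2001) before Novak (Jun 26, 1997).
Order: Mbeki, Oyelaran, Halvorsen, Ruiz, Kowalski, Novak, Chaudhari, Harlow.

Novak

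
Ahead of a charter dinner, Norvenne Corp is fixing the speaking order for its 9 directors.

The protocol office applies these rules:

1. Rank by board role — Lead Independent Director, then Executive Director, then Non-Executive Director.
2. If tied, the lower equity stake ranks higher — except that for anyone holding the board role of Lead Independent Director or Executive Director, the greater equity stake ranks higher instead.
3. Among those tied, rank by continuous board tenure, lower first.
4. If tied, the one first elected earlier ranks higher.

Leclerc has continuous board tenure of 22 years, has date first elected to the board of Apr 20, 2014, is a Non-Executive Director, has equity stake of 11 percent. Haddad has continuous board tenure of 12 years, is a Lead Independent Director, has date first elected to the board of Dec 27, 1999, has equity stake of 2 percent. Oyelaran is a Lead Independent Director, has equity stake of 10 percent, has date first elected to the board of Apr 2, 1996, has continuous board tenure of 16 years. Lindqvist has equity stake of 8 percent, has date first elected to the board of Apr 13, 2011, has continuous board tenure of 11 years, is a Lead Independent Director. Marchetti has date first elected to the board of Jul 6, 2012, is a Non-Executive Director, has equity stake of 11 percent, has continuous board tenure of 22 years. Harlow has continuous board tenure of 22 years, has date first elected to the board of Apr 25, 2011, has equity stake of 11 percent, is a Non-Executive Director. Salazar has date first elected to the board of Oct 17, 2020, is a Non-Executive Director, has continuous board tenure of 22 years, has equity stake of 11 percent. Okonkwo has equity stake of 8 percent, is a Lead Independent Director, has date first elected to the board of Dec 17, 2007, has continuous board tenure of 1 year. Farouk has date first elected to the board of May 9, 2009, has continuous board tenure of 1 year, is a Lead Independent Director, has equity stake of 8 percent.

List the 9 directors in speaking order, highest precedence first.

Oyelaran, Okonkwo, Farouk, Lindqvist, Haddad, Harlow, Marchetti, Leclerc, Salazar

By board role: Oyelaran, Okonkwo, Farouk, Lindqvist and Haddad (Lead Independent Director); then Harlow, Marchetti, Leclerc and Salazar (Non-Executive Director).
Among Oyelaran, Okonkwo, Farouk, Lindqvist and Haddad, by equity stake (higher first) (reversed rule for this group): Oyelaran (10 percent) before Okonkwo, Farouk and Lindqvist (8 percent) before Haddad (2 percent).
Among Okonkwo, Farouk and Lindqvist, by continuous board tenure (lower first): Okonkwo and Farouk (1 year) before Lindqvist (11 years).
Among Okonkwo and Farouk, by date first elected to the board (earlier first): Okonkwo (Dec 17, 2007) before Farouk (May 9, 2009).
Harlow, Marchetti, Leclerc and Salazar all have equity stake 11 percent, so the next rule applies.
Harlow, Marchetti, Leclerc and Salazar all have continuous board tenure 22 years, so the next rule applies.
Among Harlow, Marchetti, Leclerc and Salazar, by date first elected to the board (earlier first): Harlow (Apr 25, 2011) before Marchetti (Jul 6, 2012) before Leclerc (Apr 20, 2014) before Salazar (Oct 17, 2020).
Full order: Oyelaran, Okonkwo, Farouk, Lindqvist, Haddad, Harlow, Marchetti, Leclerc, Salazar.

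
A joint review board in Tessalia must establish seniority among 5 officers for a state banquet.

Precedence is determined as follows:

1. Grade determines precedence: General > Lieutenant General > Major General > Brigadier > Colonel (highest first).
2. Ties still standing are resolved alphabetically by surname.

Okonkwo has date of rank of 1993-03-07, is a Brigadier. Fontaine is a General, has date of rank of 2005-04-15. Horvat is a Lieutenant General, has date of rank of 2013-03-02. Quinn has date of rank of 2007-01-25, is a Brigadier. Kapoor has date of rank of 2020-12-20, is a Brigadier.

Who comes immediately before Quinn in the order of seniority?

By grade: Fontaine (General); then Horvat (Lieutenant General); then Kapoor, Okonkwo and Quinn (Brigadier).
Among Kapoor, Okonkwo and Quinn, alphabetically by surname: Kapoor before Okonkwo before Quinn.
Order: Fontaine, Horvat, Kapoor, Okonkwo, Quinn.

Okonkwo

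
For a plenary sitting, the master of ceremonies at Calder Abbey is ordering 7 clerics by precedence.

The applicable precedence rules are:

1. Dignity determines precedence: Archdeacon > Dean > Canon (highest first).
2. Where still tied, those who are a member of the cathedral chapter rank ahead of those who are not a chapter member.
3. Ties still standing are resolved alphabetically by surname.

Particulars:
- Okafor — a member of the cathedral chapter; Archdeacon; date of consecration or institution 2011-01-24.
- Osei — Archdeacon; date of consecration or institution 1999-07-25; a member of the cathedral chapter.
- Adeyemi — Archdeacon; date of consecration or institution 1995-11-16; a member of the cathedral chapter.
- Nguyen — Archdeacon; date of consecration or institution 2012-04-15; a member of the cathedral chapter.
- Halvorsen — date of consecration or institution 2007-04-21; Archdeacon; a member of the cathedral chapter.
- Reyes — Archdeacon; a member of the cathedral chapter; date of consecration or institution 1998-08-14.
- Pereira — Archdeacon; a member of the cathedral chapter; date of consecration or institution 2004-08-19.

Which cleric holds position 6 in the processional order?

Pereira

By dignity: Adeyemi, Halvorsen, Nguyen, Okafor, Osei, Pereira and Reyes (Archdeacon).
Adeyemi, Halvorsen, Nguyen, Okafor, Osei, Pereira and Reyes are each a member of the cathedral chapter, so the next rule applies.
Among Adeyemi, Halvorsen, Nguyen, Okafor, Osei, Pereira and Reyes, alphabetically by surname: Adeyemi before Halvorsen before Nguyen before Okafor before Osei before Pereira before Reyes.
Order: Adeyemi, Halvorsen, Nguyen, Okafor, Osei, Pereira, Reyes.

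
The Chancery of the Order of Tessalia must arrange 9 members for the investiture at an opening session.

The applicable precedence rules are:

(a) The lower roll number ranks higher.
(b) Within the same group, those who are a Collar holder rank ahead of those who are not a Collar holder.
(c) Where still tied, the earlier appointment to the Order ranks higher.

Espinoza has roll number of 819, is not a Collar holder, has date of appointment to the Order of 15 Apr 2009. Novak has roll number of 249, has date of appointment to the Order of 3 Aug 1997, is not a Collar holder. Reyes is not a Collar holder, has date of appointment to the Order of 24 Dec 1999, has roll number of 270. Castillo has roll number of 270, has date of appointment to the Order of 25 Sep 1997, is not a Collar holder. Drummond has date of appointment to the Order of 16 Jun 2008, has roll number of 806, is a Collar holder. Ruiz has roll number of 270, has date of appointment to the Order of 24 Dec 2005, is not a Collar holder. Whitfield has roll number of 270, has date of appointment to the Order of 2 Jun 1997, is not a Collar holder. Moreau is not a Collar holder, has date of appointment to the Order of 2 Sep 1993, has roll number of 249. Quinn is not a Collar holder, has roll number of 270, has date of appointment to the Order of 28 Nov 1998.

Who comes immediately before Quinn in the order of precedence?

Castillo

By roll number (lower first): Moreau and Novak (both 249); then Whitfield, Castillo, Quinn, Reyes and Ruiz (each 270); then Drummond (806); then Espinoza (819).
Moreau and Novak are each not a Collar holder, so the next rule applies.
Among Moreau and Novak, by date of appointment to the Order (earlier first): Moreau (2 Sep 1993) before Novak (3 Aug 1997).
Whitfield, Castillo, Quinn, Reyes and Ruiz are each not a Collar holder, so the next rule applies.
Among Whitfield, Castillo, Quinn, Reyes and Ruiz, by date of appointment to the Order (earlier first): Whitfield (2 Jun 1997) before Castillo (25 Sep 1997) before Quinn (28 Nov 1998) before Reyes (24 Dec 1999) before Ruiz (24 Dec 2005).
Order: Moreau, Novak, Whitfield, Castillo, Quinn, Reyes, Ruiz, Drummond, Espinoza.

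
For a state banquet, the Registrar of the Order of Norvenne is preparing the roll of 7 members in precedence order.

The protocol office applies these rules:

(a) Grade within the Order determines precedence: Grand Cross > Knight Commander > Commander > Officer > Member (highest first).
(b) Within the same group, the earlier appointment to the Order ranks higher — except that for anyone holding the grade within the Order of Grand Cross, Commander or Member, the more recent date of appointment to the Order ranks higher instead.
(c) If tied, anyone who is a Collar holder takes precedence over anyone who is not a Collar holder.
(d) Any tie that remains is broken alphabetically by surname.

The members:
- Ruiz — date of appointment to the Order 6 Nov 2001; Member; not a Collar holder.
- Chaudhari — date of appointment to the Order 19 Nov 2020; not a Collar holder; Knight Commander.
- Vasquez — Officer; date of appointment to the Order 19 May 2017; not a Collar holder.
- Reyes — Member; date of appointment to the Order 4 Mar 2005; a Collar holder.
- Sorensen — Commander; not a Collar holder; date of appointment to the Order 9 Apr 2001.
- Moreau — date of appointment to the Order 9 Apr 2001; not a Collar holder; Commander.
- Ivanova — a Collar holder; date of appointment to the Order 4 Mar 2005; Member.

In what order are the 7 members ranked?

Chaudhari, Moreau, Sorensen, Vasquez, Ivanova, Reyes, Ruiz

By grade within the Order: Chaudhari (Knight Commander); then Moreau and Sorensen (Commander); then Vasquez (Officer); then Ivanova, Reyes and Ruiz (Member).
Moreau and Sorensen both have date of appointment to the Order 9 Apr 2001, so the next rule applies.
Moreau and Sorensen are each not a Collar holder, so the next rule applies.
Among Moreau and Sorensen, alphabetically by surname: Moreau before Sorensen.
Among Ivanova, Reyes and Ruiz, by date of appointment to the Order (later first) (reversed rule for this group): Ivanova and Reyes (4 Mar 2005) before Ruiz (6 Nov 2001).
Ivanova and Reyes are each a Collar holder, so the next rule applies.
Among Ivanova and Reyes, alphabetically by surname: Ivanova before Reyes.
Full order: Chaudhari, Moreau, Sorensen, Vasquez, Ivanova, Reyes, Ruiz.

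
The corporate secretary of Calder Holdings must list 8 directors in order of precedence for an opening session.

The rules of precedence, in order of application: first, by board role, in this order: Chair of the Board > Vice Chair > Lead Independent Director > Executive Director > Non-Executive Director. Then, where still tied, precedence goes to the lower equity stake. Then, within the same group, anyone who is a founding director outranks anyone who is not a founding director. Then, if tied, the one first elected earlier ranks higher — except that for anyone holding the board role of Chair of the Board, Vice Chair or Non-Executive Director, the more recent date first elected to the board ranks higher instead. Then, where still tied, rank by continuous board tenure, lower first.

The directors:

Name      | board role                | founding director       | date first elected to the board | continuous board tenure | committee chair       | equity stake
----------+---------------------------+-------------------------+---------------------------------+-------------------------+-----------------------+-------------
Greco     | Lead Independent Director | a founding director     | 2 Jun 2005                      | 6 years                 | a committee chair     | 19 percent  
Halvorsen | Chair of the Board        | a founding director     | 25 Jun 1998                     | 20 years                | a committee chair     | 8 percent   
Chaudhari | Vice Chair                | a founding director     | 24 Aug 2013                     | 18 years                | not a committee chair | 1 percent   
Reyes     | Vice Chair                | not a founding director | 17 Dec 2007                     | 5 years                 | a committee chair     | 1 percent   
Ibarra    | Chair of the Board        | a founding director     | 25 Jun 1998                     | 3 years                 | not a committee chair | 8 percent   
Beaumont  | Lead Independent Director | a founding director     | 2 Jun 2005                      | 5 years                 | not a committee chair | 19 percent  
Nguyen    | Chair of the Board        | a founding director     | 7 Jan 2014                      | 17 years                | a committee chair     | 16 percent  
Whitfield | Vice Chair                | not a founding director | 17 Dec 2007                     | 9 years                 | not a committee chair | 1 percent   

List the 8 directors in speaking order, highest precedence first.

By board role: Ibarra, Halvorsen and Nguyen (Chair of the Board); then Chaudhari, Reyes and Whitfield (Vice Chair); then Beaumont and Greco (Lead Independent Director).
Among Ibarra, Halvorsen and Nguyen, by equity stake (lower first): Ibarra and Halvorsen (8 percent) before Nguyen (16 percent).
Ibarra and Halvorsen are each a founding director, so the next rule applies.
Ibarra and Halvorsen both have date first elected to the board 25 Jun 1998, so the next rule applies.
Among Ibarra and Halvorsen, by continuous board tenure (lower first): Ibarra (3 years) before Halvorsen (20 years).
Chaudhari, Reyes and Whitfield all have equity stake 1 percent, so the next rule applies.
Among Chaudhari, Reyes and Whitfield, a founding director before not a founding director: Chaudhari (a founding director) before Reyes and Whitfield (not a founding director).
Reyes and Whitfield both have date first elected to the board 17 Dec 2007, so the next rule applies.
Among Reyes and Whitfield, by continuous board tenure (lower first): Reyes (5 years) before Whitfield (9 years).
Beaumont and Greco both have equity stake 19 percent, so the next rule applies.
Beaumont and Greco are each a founding director, so the next rule applies.
Beaumont and Greco both have date first elected to the board 2 Jun 2005, so the next rule applies.
Among Beaumont and Greco, by continuous board tenure (lower first): Beaumont (5 years) before Greco (6 years).
Full order: Ibarra, Halvorsen, Nguyen, Chaudhari, Reyes, Whitfield, Beaumont, Greco.

Ibarra, Halvorsen, Nguyen, Chaudhari, Reyes, Whitfield, Beaumont, Greco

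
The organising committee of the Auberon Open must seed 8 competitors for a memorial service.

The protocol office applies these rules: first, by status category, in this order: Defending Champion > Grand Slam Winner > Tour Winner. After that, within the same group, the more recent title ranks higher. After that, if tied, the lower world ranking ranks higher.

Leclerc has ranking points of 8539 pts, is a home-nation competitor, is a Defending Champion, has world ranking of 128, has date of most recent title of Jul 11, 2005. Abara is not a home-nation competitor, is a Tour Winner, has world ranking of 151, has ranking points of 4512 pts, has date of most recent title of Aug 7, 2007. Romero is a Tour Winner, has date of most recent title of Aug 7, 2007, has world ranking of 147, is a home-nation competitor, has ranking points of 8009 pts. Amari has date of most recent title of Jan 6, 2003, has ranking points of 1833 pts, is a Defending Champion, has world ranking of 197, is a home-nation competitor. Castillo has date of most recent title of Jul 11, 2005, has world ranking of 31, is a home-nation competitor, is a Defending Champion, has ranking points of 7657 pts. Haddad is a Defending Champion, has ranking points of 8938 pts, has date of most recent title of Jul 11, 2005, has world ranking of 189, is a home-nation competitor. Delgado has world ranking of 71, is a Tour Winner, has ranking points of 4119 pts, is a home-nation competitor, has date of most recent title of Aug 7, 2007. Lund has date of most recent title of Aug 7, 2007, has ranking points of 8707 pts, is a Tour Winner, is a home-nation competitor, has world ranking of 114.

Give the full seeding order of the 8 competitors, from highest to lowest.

Castillo, Leclerc, Haddad, Amari, Delgado, Lund, Romero, Abara

By status category: Castillo, Leclerc, Haddad and Amari (Defending Champion); then Delgado, Lund, Romero and Abara (Tour Winner).
Among Castillo, Leclerc, Haddad and Amari, by date of most recent title (later first): Castillo, Leclerc and Haddad (Jul 11, 2005) before Amari (Jan 6, 2003).
Among Castillo, Leclerc and Haddad, by world ranking (lower first): Castillo (31) before Leclerc (128) before Haddad (189).
Delgado, Lund, Romero and Abara all have date of most recent title Aug 7, 2007, so the next rule applies.
Among Delgado, Lund, Romero and Abara, by world ranking (lower first): Delgado (71) before Lund (114) before Romero (147) before Abara (151).
Full order: Castillo, Leclerc, Haddad, Amari, Delgado, Lund, Romero, Abara.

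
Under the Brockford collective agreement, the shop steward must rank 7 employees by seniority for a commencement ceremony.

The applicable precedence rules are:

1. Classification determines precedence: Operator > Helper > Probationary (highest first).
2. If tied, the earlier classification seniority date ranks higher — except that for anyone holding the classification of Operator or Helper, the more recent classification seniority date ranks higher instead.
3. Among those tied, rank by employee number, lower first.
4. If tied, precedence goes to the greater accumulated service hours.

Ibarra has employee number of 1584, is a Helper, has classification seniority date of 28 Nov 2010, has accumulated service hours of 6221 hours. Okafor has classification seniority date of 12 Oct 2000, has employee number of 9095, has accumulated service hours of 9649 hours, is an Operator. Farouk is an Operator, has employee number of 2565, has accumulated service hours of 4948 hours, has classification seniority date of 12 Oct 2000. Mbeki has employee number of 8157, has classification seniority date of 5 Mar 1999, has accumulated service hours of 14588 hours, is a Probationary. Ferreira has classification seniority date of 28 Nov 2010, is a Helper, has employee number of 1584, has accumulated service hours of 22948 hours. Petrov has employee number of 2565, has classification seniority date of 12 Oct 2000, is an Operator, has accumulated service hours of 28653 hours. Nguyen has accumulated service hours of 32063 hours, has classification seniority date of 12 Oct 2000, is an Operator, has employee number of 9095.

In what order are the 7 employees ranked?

By classification: Petrov, Farouk, Nguyen and Okafor (Operator); then Ferreira and Ibarra (Helper); then Mbeki (Probationary).
Petrov, Farouk, Nguyen and Okafor all have classification seniority date 12 Oct 2000, so the next rule applies.
Among Petrov, Farouk, Nguyen and Okafor, by employee number (lower first): Petrov and Farouk (2565) before Nguyen and Okafor (9095).
Among Petrov and Farouk, by accumulated service hours (higher first): Petrov (28653 hours) before Farouk (4948 hours).
Among Nguyen and Okafor, by accumulated service hours (higher first): Nguyen (32063 hours) before Okafor (9649 hours).
Ferreira and Ibarra both have classification seniority date 28 Nov 2010, so the next rule applies.
Ferreira and Ibarra both have employee number 1584, so the next rule applies.
Among Ferreira and Ibarra, by accumulated service hours (higher first): Ferreira (22948 hours) before Ibarra (6221 hours).
Full order: Petrov, Farouk, Nguyen, Okafor, Ferreira, Ibarra, Mbeki.

Petrov, Farouk, Nguyen, Okafor, Ferreira, Ibarra, Mbeki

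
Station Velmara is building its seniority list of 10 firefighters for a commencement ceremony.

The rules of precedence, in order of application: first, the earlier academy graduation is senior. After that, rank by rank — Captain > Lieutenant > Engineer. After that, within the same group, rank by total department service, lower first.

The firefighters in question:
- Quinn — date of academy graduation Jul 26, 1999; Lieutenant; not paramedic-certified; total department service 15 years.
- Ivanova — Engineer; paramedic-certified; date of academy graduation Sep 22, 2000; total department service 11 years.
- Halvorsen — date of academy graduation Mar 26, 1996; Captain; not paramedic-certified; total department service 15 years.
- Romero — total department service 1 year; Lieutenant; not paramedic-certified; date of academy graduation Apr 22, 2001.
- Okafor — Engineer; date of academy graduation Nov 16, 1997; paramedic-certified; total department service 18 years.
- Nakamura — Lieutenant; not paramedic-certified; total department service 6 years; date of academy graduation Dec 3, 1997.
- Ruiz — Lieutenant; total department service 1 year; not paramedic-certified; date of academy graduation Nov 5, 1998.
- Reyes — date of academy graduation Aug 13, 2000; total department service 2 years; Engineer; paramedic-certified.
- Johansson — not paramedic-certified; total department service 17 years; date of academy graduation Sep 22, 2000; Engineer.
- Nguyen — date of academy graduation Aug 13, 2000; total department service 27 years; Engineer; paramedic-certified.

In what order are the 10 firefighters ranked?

By date of academy graduation (earlier first): Halvorsen (Mar 26, 1996); then Okafor (Nov 16, 1997); then Nakamura (Dec 3, 1997); then Ruiz (Nov 5, 1998); then Quinn (Jul 26, 1999); then Reyes and Nguyen (both Aug 13, 2000); then Ivanova and Johansson (both Sep 22, 2000); then Romero (Apr 22, 2001).
Reyes and Nguyen are each Engineer, so the next rule applies.
Among Reyes and Nguyen, by total department service (lower first): Reyes (2 years) before Nguyen (27 years).
Ivanova and Johansson are each Engineer, so the next rule applies.
Among Ivanova and Johansson, by total department service (lower first): Ivanova (11 years) before Johansson (17 years).
Full order: Halvorsen, Okafor, Nakamura, Ruiz, Quinn, Reyes, Nguyen, Ivanova, Johansson, Romero.

Halvorsen, Okafor, Nakamura, Ruiz, Quinn, Reyes, Nguyen, Ivanova, Johansson, Romero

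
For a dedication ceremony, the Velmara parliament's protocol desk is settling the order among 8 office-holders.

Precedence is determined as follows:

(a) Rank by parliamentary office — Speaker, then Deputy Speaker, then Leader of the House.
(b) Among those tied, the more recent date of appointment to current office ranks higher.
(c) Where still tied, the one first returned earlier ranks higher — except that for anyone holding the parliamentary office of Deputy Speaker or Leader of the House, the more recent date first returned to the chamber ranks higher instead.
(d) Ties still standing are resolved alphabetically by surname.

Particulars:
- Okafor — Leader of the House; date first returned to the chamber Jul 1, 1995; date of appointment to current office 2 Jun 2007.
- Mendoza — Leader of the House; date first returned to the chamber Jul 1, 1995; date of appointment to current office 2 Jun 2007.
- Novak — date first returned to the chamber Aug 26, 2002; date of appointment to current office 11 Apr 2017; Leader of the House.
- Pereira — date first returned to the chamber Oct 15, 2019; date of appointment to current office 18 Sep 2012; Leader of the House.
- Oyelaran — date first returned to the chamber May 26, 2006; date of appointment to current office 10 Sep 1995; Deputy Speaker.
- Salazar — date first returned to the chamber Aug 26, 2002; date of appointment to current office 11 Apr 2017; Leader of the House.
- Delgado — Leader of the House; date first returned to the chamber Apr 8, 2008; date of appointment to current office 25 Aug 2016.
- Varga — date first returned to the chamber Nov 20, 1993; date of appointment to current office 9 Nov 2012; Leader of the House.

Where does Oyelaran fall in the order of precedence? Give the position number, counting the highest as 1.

1

By parliamentary office: Oyelaran (Deputy Speaker); then Novak, Salazar, Delgado, Varga, Pereira, Mendoza and Okafor (Leader of the House).
Among Novak, Salazar, Delgado, Varga, Pereira, Mendoza and Okafor, by date of appointment to current office (later first): Novak and Salazar (11 Apr 2017) before Delgado (25 Aug 2016) before Varga (9 Nov 2012) before Pereira (18 Sep 2012) before Mendoza and Okafor (2 Jun 2007).
Novak and Salazar both have date first returned to the chamber Aug 26, 2002, so the next rule applies.
Among Novak and Salazar, alphabetically by surname: Novak before Salazar.
Mendoza and Okafor both have date first returned to the chamber Jul 1, 1995, so the next rule applies.
Among Mendoza and Okafor, alphabetically by surname: Mendoza before Okafor.
Order: Oyelaran, Novak, Salazar, Delgado, Varga, Pereira, Mendoza, Okafor. So position 1.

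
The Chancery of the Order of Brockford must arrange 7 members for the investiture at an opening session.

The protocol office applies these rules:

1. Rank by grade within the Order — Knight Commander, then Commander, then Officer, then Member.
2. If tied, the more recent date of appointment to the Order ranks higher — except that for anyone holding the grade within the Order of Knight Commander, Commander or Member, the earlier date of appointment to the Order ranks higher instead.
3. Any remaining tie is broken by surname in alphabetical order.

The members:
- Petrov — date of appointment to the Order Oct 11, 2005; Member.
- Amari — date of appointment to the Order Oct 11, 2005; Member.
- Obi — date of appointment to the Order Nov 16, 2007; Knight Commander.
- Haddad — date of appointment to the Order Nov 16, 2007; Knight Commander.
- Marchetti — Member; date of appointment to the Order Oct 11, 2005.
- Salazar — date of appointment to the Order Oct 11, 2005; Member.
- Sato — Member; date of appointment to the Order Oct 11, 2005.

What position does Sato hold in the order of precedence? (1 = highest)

7

By grade within the Order: Haddad and Obi (Knight Commander); then Amari, Marchetti, Petrov, Salazar and Sato (Member).
Haddad and Obi both have date of appointment to the Order Nov 16, 2007, so the next rule applies.
Among Haddad and Obi, alphabetically by surname: Haddad before Obi.
Amari, Marchetti, Petrov, Salazar and Sato all have date of appointment to the Order Oct 11, 2005, so the next rule applies.
Among Amari, Marchetti, Petrov, Salazar and Sato, alphabetically by surname: Amari before Marchetti before Petrov before Salazar before Sato.
Order: Haddad, Obi, Amari, Marchetti, Petrov, Salazar, Sato. So position 7.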